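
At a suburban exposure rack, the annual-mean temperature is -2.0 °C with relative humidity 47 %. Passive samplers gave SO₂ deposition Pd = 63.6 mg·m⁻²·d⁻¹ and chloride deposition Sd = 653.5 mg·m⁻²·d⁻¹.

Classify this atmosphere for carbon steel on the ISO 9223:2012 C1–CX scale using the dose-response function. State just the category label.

carbon steel: f(T) = +0.150·(T−10) [T≤10 °C] = -1.8000
  Pd branch = 1.77·Pd^0.52·e^(0.02·RH+f) = 6.49 μm/a
  Cl⁻ term: 0.102·653.5^0.62·exp(0.033·47+0.04·-2.0) = 24.71
  sum: 6.49 + 24.71 → r_corr = 31.2 μm/a
Category bounds: 25…50 μm/a bracket r_corr ⇒ C3

C3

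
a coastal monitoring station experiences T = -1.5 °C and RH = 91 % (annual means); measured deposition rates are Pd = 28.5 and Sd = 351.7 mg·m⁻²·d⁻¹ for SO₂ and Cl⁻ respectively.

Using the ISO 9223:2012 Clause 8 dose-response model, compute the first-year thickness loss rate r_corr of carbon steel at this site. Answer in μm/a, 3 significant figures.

carbon steel: f(T) = +0.150·(T−10) [T≤10 °C] = -1.7250
  Pd branch = 1.77·Pd^0.52·e^(0.02·RH+f) = 11.11 μm/a
  Cl⁻ term: 0.102·351.7^0.62·exp(0.033·91+0.04·-1.5) = 73.34
  sum: 11.11 + 73.34 → r_corr = 84.45 μm/a

r_corr = 84.5 μm/a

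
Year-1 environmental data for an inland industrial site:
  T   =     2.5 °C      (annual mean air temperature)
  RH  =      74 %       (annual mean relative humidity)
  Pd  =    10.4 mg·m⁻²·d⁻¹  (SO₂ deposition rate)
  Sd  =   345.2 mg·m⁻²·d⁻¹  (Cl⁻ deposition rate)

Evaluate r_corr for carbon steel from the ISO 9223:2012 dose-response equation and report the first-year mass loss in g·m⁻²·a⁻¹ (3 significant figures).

r_corr = 448 g·m⁻²·a⁻¹

carbon steel: f(T) = +0.150·(T−10) [T≤10 °C] = -1.1250
  sulphur-dioxide contribution → 8.531 μm/a
  chloride contribution → 48.55 μm/a
  total first-year rate 57.08 μm/a
Convert to mass loss: 57.08 μm/a × 7.85 g/cm³ = 448.1 g·m⁻²·a⁻¹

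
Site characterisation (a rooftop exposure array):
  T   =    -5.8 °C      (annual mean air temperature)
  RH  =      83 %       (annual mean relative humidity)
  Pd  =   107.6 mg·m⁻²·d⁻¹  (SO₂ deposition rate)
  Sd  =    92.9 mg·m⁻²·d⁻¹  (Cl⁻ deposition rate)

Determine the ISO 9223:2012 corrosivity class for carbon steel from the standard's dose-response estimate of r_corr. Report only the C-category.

carbon steel: temperature factor f = +0.150·(-15.8) = -2.3700
  Pd branch = 1.77·Pd^0.52·e^(0.02·RH+f) = 9.912 μm/a
  Sd branch = 0.102·Sd^0.62·e^(0.033·RH+0.04·T) = 20.78 μm/a
  sum: 9.912 + 20.78 → r_corr = 30.69 μm/a
30.7 μm/a falls in (25, 50] for carbon steel → category C3

C3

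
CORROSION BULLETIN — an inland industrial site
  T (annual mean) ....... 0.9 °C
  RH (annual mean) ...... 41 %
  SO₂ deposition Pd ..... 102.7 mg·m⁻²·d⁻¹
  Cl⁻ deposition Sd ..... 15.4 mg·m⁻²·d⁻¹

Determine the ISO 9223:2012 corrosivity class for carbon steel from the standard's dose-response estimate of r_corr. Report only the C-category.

carbon steel: f(T) = +0.150·(T−10) [T≤10 °C] = -1.3650
  Pd branch = 1.77·Pd^0.52·e^(0.02·RH+f) = 11.41 μm/a
  Cl⁻ term: 0.102·15.4^0.62·exp(0.033·41+0.04·0.9) = 2.229
  r_corr = 11.41 + 2.229 = 13.64 μm/a
Category bounds: 1.3…25 μm/a bracket r_corr ⇒ C2

C2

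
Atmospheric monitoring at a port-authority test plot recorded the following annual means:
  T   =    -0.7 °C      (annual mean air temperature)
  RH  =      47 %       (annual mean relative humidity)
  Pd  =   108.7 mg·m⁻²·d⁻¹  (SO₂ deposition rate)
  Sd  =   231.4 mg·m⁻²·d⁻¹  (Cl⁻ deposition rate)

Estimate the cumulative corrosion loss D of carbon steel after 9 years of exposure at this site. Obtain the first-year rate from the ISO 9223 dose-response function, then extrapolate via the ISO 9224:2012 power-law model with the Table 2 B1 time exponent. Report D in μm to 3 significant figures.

carbon steel: temperature factor f = +0.150·(-10.7) = -1.6050
  Pd branch = 1.77·Pd^0.52·e^(0.02·RH+f) = 10.42 μm/a
  Sd branch = 0.102·Sd^0.62·e^(0.033·RH+0.04·T) = 13.68 μm/a
  sum: 10.42 + 13.68 → r_corr = 24.1 μm/a
ISO 9224: D(t) = r_corr · t^b with b = 0.523 (carbon steel, B1)
  D(9) = 24.1 × 9^0.523 = 24.1 × 3.156 = 76.04 μm

D(9) = 76.0 μm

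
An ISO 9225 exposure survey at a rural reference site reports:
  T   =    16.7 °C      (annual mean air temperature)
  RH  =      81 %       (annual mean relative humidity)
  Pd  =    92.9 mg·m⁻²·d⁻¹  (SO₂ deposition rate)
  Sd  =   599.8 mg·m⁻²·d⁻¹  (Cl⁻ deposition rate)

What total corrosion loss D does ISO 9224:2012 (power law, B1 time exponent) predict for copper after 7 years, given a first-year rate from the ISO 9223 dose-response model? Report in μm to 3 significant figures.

copper: temperature factor f = -0.080·(6.7) = -0.5360
  Pd branch = 0.0053·Pd^0.26·e^(0.059·RH+f) = 1.199 μm/a
  Sd branch = 0.01025·Sd^0.27·e^(0.036·RH+0.049·T) = 2.413 μm/a
  r_corr = 1.199 + 2.413 = 3.612 μm/a
Power-law: D(7) = r_corr · 7^0.667
  D(7) = 3.612 × 7^0.667 = 3.612 × 3.662 = 13.22 μm

D(7) = 13.2 μm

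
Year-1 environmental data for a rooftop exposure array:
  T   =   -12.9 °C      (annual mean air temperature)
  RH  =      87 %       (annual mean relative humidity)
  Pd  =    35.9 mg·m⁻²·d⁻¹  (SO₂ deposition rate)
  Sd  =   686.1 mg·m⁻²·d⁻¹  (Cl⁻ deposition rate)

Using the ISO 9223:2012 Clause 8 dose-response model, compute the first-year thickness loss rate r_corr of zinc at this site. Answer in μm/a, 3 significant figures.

zinc: temperature factor f = +0.038·(-22.9) = -0.8702
  Pd branch = 0.0129·Pd^0.44·e^(0.046·RH+f) = 1.429 μm/a
  Cl⁻ term: 0.0175·686.1^0.57·exp(0.008·87+0.085·-12.9) = 0.4851
  sum: 1.429 + 0.4851 → r_corr = 1.914 μm/a

r_corr = 1.91 μm/a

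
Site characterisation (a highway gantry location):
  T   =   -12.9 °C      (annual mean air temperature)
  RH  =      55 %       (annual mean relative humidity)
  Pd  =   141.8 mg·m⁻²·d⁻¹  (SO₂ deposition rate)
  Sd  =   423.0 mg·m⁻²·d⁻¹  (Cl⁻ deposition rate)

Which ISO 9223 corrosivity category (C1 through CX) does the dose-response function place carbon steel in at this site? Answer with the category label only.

C2

carbon steel: f(T) = +0.150·(T−10) [T≤10 °C] = -3.4350
  Pd branch = 1.77·Pd^0.52·e^(0.02·RH+f) = 2.253 μm/a
  Cl⁻ term: 0.102·423.0^0.62·exp(0.033·55+0.04·-12.9) = 15.89
  sum: 2.253 + 15.89 → r_corr = 18.14 μm/a
ISO 9223 Table 2 (carbon steel): 1.3 < 18.1 ≤ 25 μm/a ⇒ C2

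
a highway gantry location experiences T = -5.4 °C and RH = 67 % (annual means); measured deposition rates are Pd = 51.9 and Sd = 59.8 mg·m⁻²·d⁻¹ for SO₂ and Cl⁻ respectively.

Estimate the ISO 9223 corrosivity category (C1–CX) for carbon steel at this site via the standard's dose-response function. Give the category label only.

C2

carbon steel: f(T) = +0.150·(T−10) [T≤10 °C] = -2.3100
  SO₂ term: 1.77·51.9^0.52·exp(0.02·67-2.3100) = 5.231
  Cl⁻ term: 0.102·59.8^0.62·exp(0.033·67+0.04·-5.4) = 9.475
  r_corr = 5.231 + 9.475 = 14.71 μm/a
14.7 μm/a falls in (1.3, 25] for carbon steel → category C2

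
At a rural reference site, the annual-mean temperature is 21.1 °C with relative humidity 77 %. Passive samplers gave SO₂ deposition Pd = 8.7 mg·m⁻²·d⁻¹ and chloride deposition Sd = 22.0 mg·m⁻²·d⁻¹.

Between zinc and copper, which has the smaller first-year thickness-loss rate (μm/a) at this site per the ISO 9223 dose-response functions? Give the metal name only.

zinc: f(T) = -0.071·(T−10) [T>10 °C] = -0.7881
  sulphur-dioxide contribution → 0.5248 μm/a
  chloride contribution → 1.134 μm/a
  ⇒ r_corr(zinc) = 1.659 μm/a
copper: T>10 °C ⇒ hinge -0.080·(21.1−10) = -0.8880
  sulphur-dioxide contribution → 0.3597 μm/a
  chloride contribution → 1.062 μm/a
  ⇒ r_corr(copper) = 1.422 μm/a
Ordering by μm/a: zinc (1.66) > copper (1.42)

copper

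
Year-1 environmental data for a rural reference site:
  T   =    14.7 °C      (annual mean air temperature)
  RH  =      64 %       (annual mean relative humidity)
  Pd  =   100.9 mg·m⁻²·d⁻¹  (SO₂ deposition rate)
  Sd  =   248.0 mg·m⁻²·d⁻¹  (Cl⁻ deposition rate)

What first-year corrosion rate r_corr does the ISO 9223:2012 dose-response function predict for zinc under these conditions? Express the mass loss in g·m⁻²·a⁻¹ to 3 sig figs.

zinc: temperature factor f = -0.071·(4.7) = -0.3337
  Pd branch = 0.0129·Pd^0.44·e^(0.046·RH+f) = 1.336 μm/a
  Cl⁻ term: 0.0175·248.0^0.57·exp(0.008·64+0.085·14.7) = 2.36
  sum: 1.336 + 2.36 → r_corr = 3.696 μm/a
Convert to mass loss: 3.696 μm/a × 7.14 g/cm³ = 26.39 g·m⁻²·a⁻¹

r_corr = 26.4 g·m⁻²·a⁻¹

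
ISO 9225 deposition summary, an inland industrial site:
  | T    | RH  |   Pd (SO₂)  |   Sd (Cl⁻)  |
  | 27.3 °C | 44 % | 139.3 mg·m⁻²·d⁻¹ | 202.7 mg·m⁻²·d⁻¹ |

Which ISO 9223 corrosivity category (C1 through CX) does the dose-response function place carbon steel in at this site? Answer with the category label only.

carbon steel: T>10 °C ⇒ hinge -0.054·(27.3−10) = -0.9342
  Pd branch = 1.77·Pd^0.52·e^(0.02·RH+f) = 21.84 μm/a
  Cl⁻ term: 0.102·202.7^0.62·exp(0.033·44+0.04·27.3) = 34.97
  sum: 21.84 + 34.97 → r_corr = 56.81 μm/a
ISO 9223 Table 2 (carbon steel): 50 < 56.8 ≤ 80 μm/a ⇒ C4

C4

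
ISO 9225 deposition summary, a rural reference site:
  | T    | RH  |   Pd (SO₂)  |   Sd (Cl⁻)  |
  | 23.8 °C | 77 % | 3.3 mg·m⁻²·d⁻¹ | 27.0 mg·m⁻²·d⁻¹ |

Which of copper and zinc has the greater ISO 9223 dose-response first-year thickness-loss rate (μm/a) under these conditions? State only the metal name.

copper: T>10 °C ⇒ hinge -0.080·(23.8−10) = -1.1040
  Pd branch = 0.0053·Pd^0.26·e^(0.059·RH+f) = 0.2252 μm/a
  Cl⁻ term: 0.01025·27.0^0.27·exp(0.036·77+0.049·23.8) = 1.281
  sum: 0.2252 + 1.281 → r_corr = 1.506 μm/a
zinc: T>10 °C ⇒ hinge -0.071·(23.8−10) = -0.9798
  Pd branch = 0.0129·Pd^0.44·e^(0.046·RH+f) = 0.2828 μm/a
  Sd branch = 0.0175·Sd^0.57·e^(0.008·RH+0.085·T) = 1.603 μm/a
  sum: 0.2828 + 1.603 → r_corr = 1.886 μm/a
Ordering by μm/a: zinc (1.89) > copper (1.51)

zinc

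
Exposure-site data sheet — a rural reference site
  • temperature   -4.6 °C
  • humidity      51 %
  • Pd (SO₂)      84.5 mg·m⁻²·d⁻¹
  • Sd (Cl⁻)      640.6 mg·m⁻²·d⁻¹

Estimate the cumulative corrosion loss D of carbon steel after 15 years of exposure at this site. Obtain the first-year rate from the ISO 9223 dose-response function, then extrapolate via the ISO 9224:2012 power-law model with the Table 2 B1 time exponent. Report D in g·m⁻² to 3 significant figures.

carbon steel: temperature factor f = +0.150·(-14.6) = -2.1900
  Pd branch = 1.77·Pd^0.52·e^(0.02·RH+f) = 5.518 μm/a
  Sd branch = 0.102·Sd^0.62·e^(0.033·RH+0.04·T) = 25.1 μm/a
  r_corr = 5.518 + 25.1 = 30.62 μm/a
Power-law: D(15) = r_corr · 15^0.523
  D(15) = 30.62 × 15^0.523 = 30.62 × 4.122 = 126.2 μm
  Mass loss = 126.2 μm × 7.85 g/cm³ = 990.7 g·m⁻²

D(15) = 991 g·m⁻²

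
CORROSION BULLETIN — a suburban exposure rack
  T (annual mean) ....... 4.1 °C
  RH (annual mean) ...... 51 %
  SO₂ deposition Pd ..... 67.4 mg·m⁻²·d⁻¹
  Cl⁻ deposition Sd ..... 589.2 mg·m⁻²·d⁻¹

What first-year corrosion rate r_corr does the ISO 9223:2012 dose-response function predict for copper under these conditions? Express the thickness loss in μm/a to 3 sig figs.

r_corr = 0.592 μm/a

copper: f(T) = +0.126·(T−10) [T≤10 °C] = -0.7434
  sulphur-dioxide contribution → 0.1526 μm/a
  chloride contribution → 0.4399 μm/a
  total first-year rate 0.5925 μm/a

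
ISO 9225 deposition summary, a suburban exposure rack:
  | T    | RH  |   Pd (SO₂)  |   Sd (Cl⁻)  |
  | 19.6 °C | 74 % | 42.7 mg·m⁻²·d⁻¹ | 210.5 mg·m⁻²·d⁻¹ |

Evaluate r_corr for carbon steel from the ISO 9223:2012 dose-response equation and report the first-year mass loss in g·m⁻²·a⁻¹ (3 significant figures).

carbon steel: f(T) = -0.054·(T−10) [T>10 °C] = -0.5184
  Pd branch = 1.77·Pd^0.52·e^(0.02·RH+f) = 32.61 μm/a
  Cl⁻ term: 0.102·210.5^0.62·exp(0.033·74+0.04·19.6) = 70.8
  r_corr = 32.61 + 70.8 = 103.4 μm/a
Convert to mass loss: 103.4 μm/a × 7.85 g/cm³ = 811.8 g·m⁻²·a⁻¹

r_corr = 812 g·m⁻²·a⁻¹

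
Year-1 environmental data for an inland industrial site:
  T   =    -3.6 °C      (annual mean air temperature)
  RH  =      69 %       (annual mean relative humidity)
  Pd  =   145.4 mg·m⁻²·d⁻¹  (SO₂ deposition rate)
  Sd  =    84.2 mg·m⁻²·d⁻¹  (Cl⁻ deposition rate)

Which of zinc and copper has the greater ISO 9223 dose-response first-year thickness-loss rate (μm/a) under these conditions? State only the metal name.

zinc

zinc: temperature factor f = +0.038·(-13.6) = -0.5168
  Pd branch = 0.0129·Pd^0.44·e^(0.046·RH+f) = 1.645 μm/a
  Cl⁻ term: 0.0175·84.2^0.57·exp(0.008·69+0.085·-3.6) = 0.2801
  sum: 1.645 + 0.2801 → r_corr = 1.925 μm/a
copper: temperature factor f = +0.126·(-13.6) = -1.7136
  SO₂ term: 0.0053·145.4^0.26·exp(0.059·69-1.7136) = 0.2043
  Sd branch = 0.01025·Sd^0.27·e^(0.036·RH+0.049·T) = 0.341 μm/a
  sum: 0.2043 + 0.341 → r_corr = 0.5453 μm/a
Ordering by μm/a: zinc (1.92) > copper (0.545)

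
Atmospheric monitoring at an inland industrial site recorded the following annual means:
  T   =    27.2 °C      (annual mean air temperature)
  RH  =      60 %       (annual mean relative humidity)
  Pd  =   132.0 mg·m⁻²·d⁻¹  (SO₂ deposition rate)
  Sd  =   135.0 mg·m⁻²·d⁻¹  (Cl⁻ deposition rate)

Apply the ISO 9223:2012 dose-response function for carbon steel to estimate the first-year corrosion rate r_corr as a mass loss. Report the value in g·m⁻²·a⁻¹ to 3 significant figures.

carbon steel: f(T) = -0.054·(T−10) [T>10 °C] = -0.9288
  sulphur-dioxide contribution → 29.41 μm/a
  chloride contribution → 45.9 μm/a
  total first-year rate 75.31 μm/a
Convert to mass loss: 75.31 μm/a × 7.85 g/cm³ = 591.2 g·m⁻²·a⁻¹

r_corr = 591 g·m⁻²·a⁻¹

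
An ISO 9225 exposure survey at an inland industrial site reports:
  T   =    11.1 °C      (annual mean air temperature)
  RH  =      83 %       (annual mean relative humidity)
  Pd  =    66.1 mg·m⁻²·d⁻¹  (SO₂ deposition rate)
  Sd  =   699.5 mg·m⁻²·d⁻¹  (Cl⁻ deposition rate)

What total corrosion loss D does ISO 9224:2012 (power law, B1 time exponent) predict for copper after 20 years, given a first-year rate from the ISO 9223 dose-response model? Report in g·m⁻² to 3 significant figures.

D(20) = 263 g·m⁻²

copper: temperature factor f = -0.080·(1.1) = -0.0880
  Pd branch = 0.0053·Pd^0.26·e^(0.059·RH+f) = 1.932 μm/a
  Sd branch = 0.01025·Sd^0.27·e^(0.036·RH+0.049·T) = 2.054 μm/a
  sum: 1.932 + 2.054 → r_corr = 3.987 μm/a
Power-law: D(20) = r_corr · 20^0.667
  D(20) = 3.987 × 20^0.667 = 3.987 × 7.375 = 29.4 μm
  Mass loss = 29.4 μm × 8.96 g/cm³ = 263.5 g·m⁻²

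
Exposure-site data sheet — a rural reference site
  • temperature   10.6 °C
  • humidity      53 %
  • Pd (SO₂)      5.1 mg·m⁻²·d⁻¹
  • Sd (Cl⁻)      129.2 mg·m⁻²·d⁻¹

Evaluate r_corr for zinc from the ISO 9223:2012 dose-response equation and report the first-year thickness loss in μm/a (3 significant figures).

r_corr = 1.34 μm/a

zinc: T>10 °C ⇒ hinge -0.071·(10.6−10) = -0.0426
  sulphur-dioxide contribution → 0.2899 μm/a
  chloride contribution → 1.052 μm/a
  ⇒ r_corr(zinc) = 1.342 μm/a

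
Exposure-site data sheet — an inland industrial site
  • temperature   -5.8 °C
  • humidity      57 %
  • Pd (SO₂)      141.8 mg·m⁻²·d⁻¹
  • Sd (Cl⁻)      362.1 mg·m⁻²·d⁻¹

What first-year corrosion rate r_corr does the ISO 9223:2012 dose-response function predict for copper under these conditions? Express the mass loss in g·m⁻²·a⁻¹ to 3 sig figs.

copper: T≤10 °C ⇒ hinge +0.126·(-5.8−10) = -1.9908
  Pd branch = 0.0053·Pd^0.26·e^(0.059·RH+f) = 0.0758 μm/a
  Cl⁻ term: 0.01025·362.1^0.27·exp(0.036·57+0.049·-5.8) = 0.2947
  sum: 0.0758 + 0.2947 → r_corr = 0.3705 μm/a
Convert to mass loss: 0.3705 μm/a × 8.96 g/cm³ = 3.319 g·m⁻²·a⁻¹

r_corr = 3.32 g·m⁻²·a⁻¹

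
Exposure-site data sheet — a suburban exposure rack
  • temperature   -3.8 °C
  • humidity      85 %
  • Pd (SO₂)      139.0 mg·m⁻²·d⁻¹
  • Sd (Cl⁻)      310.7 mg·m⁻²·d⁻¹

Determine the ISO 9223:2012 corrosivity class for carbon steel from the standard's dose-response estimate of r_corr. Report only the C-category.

C4

carbon steel: temperature factor f = +0.150·(-13.8) = -2.0700
  Pd branch = 1.77·Pd^0.52·e^(0.02·RH+f) = 15.91 μm/a
  Sd branch = 0.102·Sd^0.62·e^(0.033·RH+0.04·T) = 50.82 μm/a
  sum: 15.91 + 50.82 → r_corr = 66.73 μm/a
Category bounds: 50…80 μm/a bracket r_corr ⇒ C4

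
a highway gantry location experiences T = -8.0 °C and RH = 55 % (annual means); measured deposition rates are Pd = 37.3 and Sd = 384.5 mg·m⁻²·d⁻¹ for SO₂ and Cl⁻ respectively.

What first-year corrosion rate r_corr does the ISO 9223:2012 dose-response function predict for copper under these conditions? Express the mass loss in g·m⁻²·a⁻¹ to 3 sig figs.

copper: f(T) = +0.126·(T−10) [T≤10 °C] = -2.2680
  SO₂ term: 0.0053·37.3^0.26·exp(0.059·55-2.2680) = 0.03608
  Sd branch = 0.01025·Sd^0.27·e^(0.036·RH+0.049·T) = 0.2502 μm/a
  sum: 0.03608 + 0.2502 → r_corr = 0.2863 μm/a
Convert to mass loss: 0.2863 μm/a × 8.96 g/cm³ = 2.565 g·m⁻²·a⁻¹

r_corr = 2.57 g·m⁻²·a⁻¹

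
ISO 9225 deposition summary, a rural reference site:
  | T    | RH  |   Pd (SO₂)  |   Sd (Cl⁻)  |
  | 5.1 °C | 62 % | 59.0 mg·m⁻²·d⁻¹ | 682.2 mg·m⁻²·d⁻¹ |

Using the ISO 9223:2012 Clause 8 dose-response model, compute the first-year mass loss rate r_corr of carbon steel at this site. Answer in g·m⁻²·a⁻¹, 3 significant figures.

carbon steel: T≤10 °C ⇒ hinge +0.150·(5.1−10) = -0.7350
  sulphur-dioxide contribution → 24.44 μm/a
  chloride contribution → 55.31 μm/a
  ⇒ r_corr(carbon steel) = 79.75 μm/a
Convert to mass loss: 79.75 μm/a × 7.85 g/cm³ = 626 g·m⁻²·a⁻¹

r_corr = 626 g·m⁻²·a⁻¹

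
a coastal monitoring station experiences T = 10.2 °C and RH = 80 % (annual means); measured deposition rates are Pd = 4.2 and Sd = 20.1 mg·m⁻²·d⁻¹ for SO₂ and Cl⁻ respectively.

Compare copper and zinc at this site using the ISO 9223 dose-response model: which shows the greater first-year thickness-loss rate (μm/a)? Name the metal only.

copper

copper: f(T) = -0.080·(T−10) [T>10 °C] = -0.0160
  Pd branch = 0.0053·Pd^0.26·e^(0.059·RH+f) = 0.8497 μm/a
  Cl⁻ term: 0.01025·20.1^0.27·exp(0.036·80+0.049·10.2) = 0.6767
  sum: 0.8497 + 0.6767 → r_corr = 1.526 μm/a
zinc: temperature factor f = -0.071·(0.2) = -0.0142
  Pd branch = 0.0129·Pd^0.44·e^(0.046·RH+f) = 0.9481 μm/a
  Sd branch = 0.0175·Sd^0.57·e^(0.008·RH+0.085·T) = 0.4369 μm/a
  sum: 0.9481 + 0.4369 → r_corr = 1.385 μm/a
Ordering by μm/a: copper (1.53) > zinc (1.38)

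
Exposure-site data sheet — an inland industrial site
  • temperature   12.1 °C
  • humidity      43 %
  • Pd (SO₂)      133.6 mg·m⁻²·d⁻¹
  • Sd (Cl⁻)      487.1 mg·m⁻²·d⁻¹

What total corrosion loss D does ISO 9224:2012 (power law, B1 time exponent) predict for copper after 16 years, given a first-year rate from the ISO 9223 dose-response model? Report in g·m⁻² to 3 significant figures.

copper: f(T) = -0.080·(T−10) [T>10 °C] = -0.1680
  Pd branch = 0.0053·Pd^0.26·e^(0.059·RH+f) = 0.2022 μm/a
  Sd branch = 0.01025·Sd^0.27·e^(0.036·RH+0.049·T) = 0.4636 μm/a
  sum: 0.2022 + 0.4636 → r_corr = 0.6658 μm/a
ISO 9224: D(t) = r_corr · t^b with b = 0.667 (copper, B1)
  D(16) = 0.6658 × 16^0.667 = 0.6658 × 6.355 = 4.232 μm
  Mass loss = 4.232 μm × 8.96 g/cm³ = 37.92 g·m⁻²

D(16) = 37.9 g·m⁻²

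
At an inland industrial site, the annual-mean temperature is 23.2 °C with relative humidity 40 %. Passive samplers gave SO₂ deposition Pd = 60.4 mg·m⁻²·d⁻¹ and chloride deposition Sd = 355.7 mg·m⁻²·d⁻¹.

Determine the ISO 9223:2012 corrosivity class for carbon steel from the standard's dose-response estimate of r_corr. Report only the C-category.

carbon steel: temperature factor f = -0.054·(13.2) = -0.7128
  Pd branch = 1.77·Pd^0.52·e^(0.02·RH+f) = 16.29 μm/a
  Cl⁻ term: 0.102·355.7^0.62·exp(0.033·40+0.04·23.2) = 36.86
  sum: 16.29 + 36.86 → r_corr = 53.15 μm/a
Category bounds: 50…80 μm/a bracket r_corr ⇒ C4

C4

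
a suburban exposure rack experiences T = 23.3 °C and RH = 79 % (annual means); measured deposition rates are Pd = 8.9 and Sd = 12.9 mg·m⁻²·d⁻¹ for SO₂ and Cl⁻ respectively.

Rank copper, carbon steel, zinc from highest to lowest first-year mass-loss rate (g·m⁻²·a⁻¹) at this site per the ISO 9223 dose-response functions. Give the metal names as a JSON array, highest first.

copper: f(T) = -0.080·(T−10) [T>10 °C] = -1.0640
  sulphur-dioxide contribution → 0.3414 μm/a
  chloride contribution → 1.1 μm/a
  total first-year rate 1.442 μm/a
  mass loss = 1.442 μm/a × 8.96 g/cm³ = 12.92 g·m⁻²·a⁻¹
carbon steel: temperature factor f = -0.054·(13.3) = -0.7182
  sulphur-dioxide contribution → 13.06 μm/a
  chloride contribution → 17.14 μm/a
  ⇒ r_corr(carbon steel) = 30.2 μm/a
  mass loss = 30.2 μm/a × 7.85 g/cm³ = 237.1 g·m⁻²·a⁻¹
zinc: temperature factor f = -0.071·(13.3) = -0.9443
  sulphur-dioxide contribution → 0.4971 μm/a
  chloride contribution → 1.025 μm/a
  total first-year rate 1.522 μm/a
  mass loss = 1.522 μm/a × 7.14 g/cm³ = 10.87 g·m⁻²·a⁻¹
Ordering by g·m⁻²·a⁻¹: carbon steel (237) > copper (12.9) > zinc (10.9)

["carbon steel", "copper", "zinc"]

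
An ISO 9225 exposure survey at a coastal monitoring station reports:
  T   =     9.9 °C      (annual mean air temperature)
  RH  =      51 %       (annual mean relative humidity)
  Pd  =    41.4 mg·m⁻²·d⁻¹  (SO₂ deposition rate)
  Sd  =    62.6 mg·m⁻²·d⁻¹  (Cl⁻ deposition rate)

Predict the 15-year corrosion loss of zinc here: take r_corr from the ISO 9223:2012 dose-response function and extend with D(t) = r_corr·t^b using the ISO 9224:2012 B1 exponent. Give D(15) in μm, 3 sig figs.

D(15) = 12.1 μm

zinc: temperature factor f = +0.038·(-0.1) = -0.0038
  sulphur-dioxide contribution → 0.6907 μm/a
  chloride contribution → 0.6453 μm/a
  ⇒ r_corr(zinc) = 1.336 μm/a
Power-law: D(15) = r_corr · 15^0.813
  D(15) = 1.336 × 15^0.813 = 1.336 × 9.04 = 12.08 μm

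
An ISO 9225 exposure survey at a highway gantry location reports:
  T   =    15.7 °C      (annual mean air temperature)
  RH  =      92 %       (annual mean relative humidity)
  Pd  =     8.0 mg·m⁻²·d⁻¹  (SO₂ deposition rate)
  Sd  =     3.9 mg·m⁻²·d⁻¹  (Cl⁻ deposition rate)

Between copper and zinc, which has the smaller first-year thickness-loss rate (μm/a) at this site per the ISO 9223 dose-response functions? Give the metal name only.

zinc

copper: f(T) = -0.080·(T−10) [T>10 °C] = -0.4560
  sulphur-dioxide contribution → 1.313 μm/a
  chloride contribution → 0.8766 μm/a
  total first-year rate 2.19 μm/a
zinc: temperature factor f = -0.071·(5.7) = -0.4047
  sulphur-dioxide contribution → 1.48 μm/a
  chloride contribution → 0.3014 μm/a
  ⇒ r_corr(zinc) = 1.781 μm/a
Ordering by μm/a: copper (2.19) > zinc (1.78)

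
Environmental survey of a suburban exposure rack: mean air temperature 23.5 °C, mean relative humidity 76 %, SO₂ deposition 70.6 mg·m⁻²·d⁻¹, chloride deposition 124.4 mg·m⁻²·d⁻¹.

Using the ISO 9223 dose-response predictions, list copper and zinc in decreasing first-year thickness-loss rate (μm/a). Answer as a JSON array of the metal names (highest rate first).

copper: T>10 °C ⇒ hinge -0.080·(23.5−10) = -1.0800
  SO₂ term: 0.0053·70.6^0.26·exp(0.059·76-1.0800) = 0.4823
  Cl⁻ term: 0.01025·124.4^0.27·exp(0.036·76+0.049·23.5) = 1.839
  r_corr = 0.4823 + 1.839 = 2.322 μm/a
zinc: f(T) = -0.071·(T−10) [T>10 °C] = -0.9585
  Pd branch = 0.0129·Pd^0.44·e^(0.046·RH+f) = 1.062 μm/a
  Sd branch = 0.0175·Sd^0.57·e^(0.008·RH+0.085·T) = 3.704 μm/a
  sum: 1.062 + 3.704 → r_corr = 4.766 μm/a
Ordering by μm/a: zinc (4.77) > copper (2.32)

["zinc", "copper"]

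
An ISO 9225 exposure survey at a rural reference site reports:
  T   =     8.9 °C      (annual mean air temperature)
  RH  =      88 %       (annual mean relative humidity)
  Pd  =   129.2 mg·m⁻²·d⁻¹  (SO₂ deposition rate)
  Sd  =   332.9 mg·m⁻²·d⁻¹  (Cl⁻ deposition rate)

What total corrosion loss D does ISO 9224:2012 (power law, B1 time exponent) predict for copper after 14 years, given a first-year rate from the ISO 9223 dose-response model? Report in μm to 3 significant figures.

copper: temperature factor f = +0.126·(-1.1) = -0.1386
  Pd branch = 0.0053·Pd^0.26·e^(0.059·RH+f) = 2.937 μm/a
  Cl⁻ term: 0.01025·332.9^0.27·exp(0.036·88+0.049·8.9) = 1.807
  sum: 2.937 + 1.807 → r_corr = 4.744 μm/a
Long-term exponent b (ISO 9224 Table 2, B1) = 0.667
  D(14) = 4.744 × 14^0.667 = 4.744 × 5.814 = 27.58 μm

D(14) = 27.6 μm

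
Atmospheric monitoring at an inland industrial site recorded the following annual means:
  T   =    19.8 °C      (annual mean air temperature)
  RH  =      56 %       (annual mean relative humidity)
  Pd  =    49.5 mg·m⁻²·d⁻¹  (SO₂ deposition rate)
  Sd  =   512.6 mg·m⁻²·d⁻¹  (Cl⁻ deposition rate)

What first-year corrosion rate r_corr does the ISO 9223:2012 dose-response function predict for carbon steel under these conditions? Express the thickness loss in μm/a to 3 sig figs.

carbon steel: f(T) = -0.054·(T−10) [T>10 °C] = -0.5292
  SO₂ term: 1.77·49.5^0.52·exp(0.02·56-0.5292) = 24.31
  Sd branch = 0.102·Sd^0.62·e^(0.033·RH+0.04·T) = 68.42 μm/a
  sum: 24.31 + 68.42 → r_corr = 92.73 μm/a

r_corr = 92.7 μm/a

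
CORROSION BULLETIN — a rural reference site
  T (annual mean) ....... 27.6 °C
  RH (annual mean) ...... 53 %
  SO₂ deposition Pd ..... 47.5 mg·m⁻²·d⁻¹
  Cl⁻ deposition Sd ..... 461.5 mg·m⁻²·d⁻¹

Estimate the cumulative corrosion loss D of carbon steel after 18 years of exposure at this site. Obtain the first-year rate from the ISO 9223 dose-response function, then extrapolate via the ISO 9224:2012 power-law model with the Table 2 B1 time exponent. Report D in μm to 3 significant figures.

D(18) = 426 μm

carbon steel: temperature factor f = -0.054·(17.6) = -0.9504
  SO₂ term: 1.77·47.5^0.52·exp(0.02·53-0.9504) = 14.7
  Sd branch = 0.102·Sd^0.62·e^(0.033·RH+0.04·T) = 79.33 μm/a
  r_corr = 14.7 + 79.33 = 94.03 μm/a
Long-term exponent b (ISO 9224 Table 2, B1) = 0.523
  D(18) = 94.03 × 18^0.523 = 94.03 × 4.534 = 426.4 μm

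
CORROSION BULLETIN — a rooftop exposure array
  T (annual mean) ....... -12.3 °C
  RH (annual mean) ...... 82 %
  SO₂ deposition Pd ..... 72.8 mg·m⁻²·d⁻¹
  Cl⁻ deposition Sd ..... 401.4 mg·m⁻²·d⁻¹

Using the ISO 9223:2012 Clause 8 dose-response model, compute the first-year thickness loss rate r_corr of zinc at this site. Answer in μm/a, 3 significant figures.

r_corr = 1.95 μm/a

zinc: f(T) = +0.038·(T−10) [T≤10 °C] = -0.8474
  SO₂ term: 0.0129·72.8^0.44·exp(0.046·82-0.8474) = 1.585
  Cl⁻ term: 0.0175·401.4^0.57·exp(0.008·82+0.085·-12.3) = 0.3613
  r_corr = 1.585 + 0.3613 = 1.946 μm/a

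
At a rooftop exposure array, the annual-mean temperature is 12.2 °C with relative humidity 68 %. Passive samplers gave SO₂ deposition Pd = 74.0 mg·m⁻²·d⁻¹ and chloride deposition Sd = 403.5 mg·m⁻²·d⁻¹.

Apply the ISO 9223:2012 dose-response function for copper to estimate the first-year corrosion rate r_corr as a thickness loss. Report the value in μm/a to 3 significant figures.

r_corr = 1.84 μm/a

copper: T>10 °C ⇒ hinge -0.080·(12.2−10) = -0.1760
  Pd branch = 0.0053·Pd^0.26·e^(0.059·RH+f) = 0.752 μm/a
  Sd branch = 0.01025·Sd^0.27·e^(0.036·RH+0.049·T) = 1.089 μm/a
  sum: 0.752 + 1.089 → r_corr = 1.841 μm/a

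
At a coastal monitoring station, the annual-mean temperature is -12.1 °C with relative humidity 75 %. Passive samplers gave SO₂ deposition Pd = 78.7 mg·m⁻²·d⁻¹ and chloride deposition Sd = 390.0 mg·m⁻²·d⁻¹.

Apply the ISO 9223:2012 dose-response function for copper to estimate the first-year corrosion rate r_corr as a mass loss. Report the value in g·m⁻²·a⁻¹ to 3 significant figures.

copper: T≤10 °C ⇒ hinge +0.126·(-12.1−10) = -2.7846
  sulphur-dioxide contribution → 0.08504 μm/a
  chloride contribution → 0.4221 μm/a
  total first-year rate 0.5071 μm/a
Convert to mass loss: 0.5071 μm/a × 8.96 g/cm³ = 4.544 g·m⁻²·a⁻¹

r_corr = 4.54 g·m⁻²·a⁻¹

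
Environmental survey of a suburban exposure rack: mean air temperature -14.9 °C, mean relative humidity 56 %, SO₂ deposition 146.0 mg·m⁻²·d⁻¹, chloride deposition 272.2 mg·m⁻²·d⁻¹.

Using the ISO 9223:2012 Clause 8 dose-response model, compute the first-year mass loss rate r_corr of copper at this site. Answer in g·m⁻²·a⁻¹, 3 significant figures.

r_corr = 1.71 g·m⁻²·a⁻¹

copper: f(T) = +0.126·(T−10) [T≤10 °C] = -3.1374
  SO₂ term: 0.0053·146.0^0.26·exp(0.059·56-3.1374) = 0.02287
  Sd branch = 0.01025·Sd^0.27·e^(0.036·RH+0.049·T) = 0.1685 μm/a
  r_corr = 0.02287 + 0.1685 = 0.1914 μm/a
Convert to mass loss: 0.1914 μm/a × 8.96 g/cm³ = 1.715 g·m⁻²·a⁻¹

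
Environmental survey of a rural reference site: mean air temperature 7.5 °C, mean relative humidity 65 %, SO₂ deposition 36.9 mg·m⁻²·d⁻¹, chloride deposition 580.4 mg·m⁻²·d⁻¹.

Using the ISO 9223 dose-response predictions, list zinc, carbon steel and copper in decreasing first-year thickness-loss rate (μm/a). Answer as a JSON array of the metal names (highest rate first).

["carbon steel", "zinc", "copper"]

zinc: f(T) = +0.038·(T−10) [T≤10 °C] = -0.0950
  SO₂ term: 0.0129·36.9^0.44·exp(0.046·65-0.0950) = 1.141
  Sd branch = 0.0175·Sd^0.57·e^(0.008·RH+0.085·T) = 2.094 μm/a
  sum: 1.141 + 2.094 → r_corr = 3.236 μm/a
carbon steel: f(T) = +0.150·(T−10) [T≤10 °C] = -0.3750
  Pd branch = 1.77·Pd^0.52·e^(0.02·RH+f) = 29.14 μm/a
  Sd branch = 0.102·Sd^0.62·e^(0.033·RH+0.04·T) = 60.81 μm/a
  r_corr = 29.14 + 60.81 = 89.95 μm/a
copper: temperature factor f = +0.126·(-2.5) = -0.3150
  Pd branch = 0.0053·Pd^0.26·e^(0.059·RH+f) = 0.4575 μm/a
  Cl⁻ term: 0.01025·580.4^0.27·exp(0.036·65+0.049·7.5) = 0.8566
  sum: 0.4575 + 0.8566 → r_corr = 1.314 μm/a
Ordering by μm/a: carbon steel (90) > zinc (3.24) > copper (1.31)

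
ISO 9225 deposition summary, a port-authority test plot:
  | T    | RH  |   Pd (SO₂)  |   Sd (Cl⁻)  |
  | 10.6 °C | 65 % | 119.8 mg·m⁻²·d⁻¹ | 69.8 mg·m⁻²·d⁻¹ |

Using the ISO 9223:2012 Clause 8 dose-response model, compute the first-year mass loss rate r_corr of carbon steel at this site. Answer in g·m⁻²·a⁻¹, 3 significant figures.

carbon steel: temperature factor f = -0.054·(0.6) = -0.0324
  SO₂ term: 1.77·119.8^0.52·exp(0.02·65-0.0324) = 75.73
  Sd branch = 0.102·Sd^0.62·e^(0.033·RH+0.04·T) = 18.51 μm/a
  r_corr = 75.73 + 18.51 = 94.25 μm/a
Convert to mass loss: 94.25 μm/a × 7.85 g/cm³ = 739.8 g·m⁻²·a⁻¹

r_corr = 740 g·m⁻²·a⁻¹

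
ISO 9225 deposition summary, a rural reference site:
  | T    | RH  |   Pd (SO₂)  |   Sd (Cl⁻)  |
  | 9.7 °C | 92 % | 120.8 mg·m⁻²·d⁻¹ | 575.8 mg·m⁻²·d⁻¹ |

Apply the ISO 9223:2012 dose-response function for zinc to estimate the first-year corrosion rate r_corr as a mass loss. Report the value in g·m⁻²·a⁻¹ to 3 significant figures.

zinc: f(T) = +0.038·(T−10) [T≤10 °C] = -0.0114
  Pd branch = 0.0129·Pd^0.44·e^(0.046·RH+f) = 7.239 μm/a
  Sd branch = 0.0175·Sd^0.57·e^(0.008·RH+0.085·T) = 3.12 μm/a
  r_corr = 7.239 + 3.12 = 10.36 μm/a
Convert to mass loss: 10.36 μm/a × 7.14 g/cm³ = 73.96 g·m⁻²·a⁻¹

r_corr = 74.0 g·m⁻²·a⁻¹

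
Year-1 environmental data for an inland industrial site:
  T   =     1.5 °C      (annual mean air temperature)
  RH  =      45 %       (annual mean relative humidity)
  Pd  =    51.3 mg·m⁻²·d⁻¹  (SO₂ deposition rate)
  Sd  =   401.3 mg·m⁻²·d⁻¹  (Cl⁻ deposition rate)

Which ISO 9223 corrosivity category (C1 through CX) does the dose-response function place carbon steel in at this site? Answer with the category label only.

carbon steel: f(T) = +0.150·(T−10) [T≤10 °C] = -1.2750
  Pd branch = 1.77·Pd^0.52·e^(0.02·RH+f) = 9.427 μm/a
  Cl⁻ term: 0.102·401.3^0.62·exp(0.033·45+0.04·1.5) = 19.67
  r_corr = 9.427 + 19.67 = 29.09 μm/a
29.1 μm/a falls in (25, 50] for carbon steel → category C3

C3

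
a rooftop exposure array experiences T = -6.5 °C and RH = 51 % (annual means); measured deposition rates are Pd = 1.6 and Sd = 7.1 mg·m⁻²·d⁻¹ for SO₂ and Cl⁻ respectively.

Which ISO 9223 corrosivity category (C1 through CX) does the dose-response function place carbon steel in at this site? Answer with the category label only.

carbon steel: T≤10 °C ⇒ hinge +0.150·(-6.5−10) = -2.4750
  SO₂ term: 1.77·1.6^0.52·exp(0.02·51-2.4750) = 0.5275
  Cl⁻ term: 0.102·7.1^0.62·exp(0.033·51+0.04·-6.5) = 1.427
  sum: 0.5275 + 1.427 → r_corr = 1.954 μm/a
Category bounds: 1.3…25 μm/a bracket r_corr ⇒ C2

C2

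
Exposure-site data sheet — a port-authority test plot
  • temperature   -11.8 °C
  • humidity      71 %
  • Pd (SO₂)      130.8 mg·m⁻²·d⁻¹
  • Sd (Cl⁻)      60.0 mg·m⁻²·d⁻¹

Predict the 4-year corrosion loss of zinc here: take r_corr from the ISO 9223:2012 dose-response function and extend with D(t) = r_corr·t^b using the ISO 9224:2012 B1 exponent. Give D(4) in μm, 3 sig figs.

zinc: f(T) = +0.038·(T−10) [T≤10 °C] = -0.8284
  sulphur-dioxide contribution → 1.26 μm/a
  chloride contribution → 0.1169 μm/a
  total first-year rate 1.377 μm/a
Long-term exponent b (ISO 9224 Table 2, B1) = 0.813
  D(4) = 1.377 × 4^0.813 = 1.377 × 3.087 = 4.251 μm

D(4) = 4.25 μm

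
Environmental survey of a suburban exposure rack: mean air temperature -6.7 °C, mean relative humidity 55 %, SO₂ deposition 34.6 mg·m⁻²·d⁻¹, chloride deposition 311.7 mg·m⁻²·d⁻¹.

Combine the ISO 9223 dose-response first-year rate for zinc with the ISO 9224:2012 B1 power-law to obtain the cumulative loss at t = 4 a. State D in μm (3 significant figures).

D(4) = 2.51 μm

zinc: temperature factor f = +0.038·(-16.7) = -0.6346
  SO₂ term: 0.0129·34.6^0.44·exp(0.046·55-0.6346) = 0.4083
  Cl⁻ term: 0.0175·311.7^0.57·exp(0.008·55+0.085·-6.7) = 0.4057
  sum: 0.4083 + 0.4057 → r_corr = 0.814 μm/a
Long-term exponent b (ISO 9224 Table 2, B1) = 0.813
  D(4) = 0.814 × 4^0.813 = 0.814 × 3.087 = 2.512 μm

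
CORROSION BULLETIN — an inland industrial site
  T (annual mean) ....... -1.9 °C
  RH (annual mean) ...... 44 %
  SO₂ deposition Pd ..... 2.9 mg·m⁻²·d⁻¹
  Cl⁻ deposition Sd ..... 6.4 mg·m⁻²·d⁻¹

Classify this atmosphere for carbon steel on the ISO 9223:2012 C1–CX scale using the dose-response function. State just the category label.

C2

carbon steel: temperature factor f = +0.150·(-11.9) = -1.7850
  sulphur-dioxide contribution → 1.246 μm/a
  chloride contribution → 1.277 μm/a
  ⇒ r_corr(carbon steel) = 2.522 μm/a
Category bounds: 1.3…25 μm/a bracket r_corr ⇒ C2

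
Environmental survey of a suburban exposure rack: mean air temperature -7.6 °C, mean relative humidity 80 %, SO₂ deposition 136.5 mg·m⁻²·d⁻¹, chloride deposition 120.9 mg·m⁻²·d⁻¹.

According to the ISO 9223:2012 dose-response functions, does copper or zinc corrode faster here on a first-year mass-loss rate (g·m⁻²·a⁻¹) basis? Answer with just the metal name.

copper: temperature factor f = +0.126·(-17.6) = -2.2176
  Pd branch = 0.0053·Pd^0.26·e^(0.059·RH+f) = 0.2324 μm/a
  Cl⁻ term: 0.01025·120.9^0.27·exp(0.036·80+0.049·-7.6) = 0.4592
  r_corr = 0.2324 + 0.4592 = 0.6916 μm/a
  mass loss = 0.6916 μm/a × 8.96 g/cm³ = 6.197 g·m⁻²·a⁻¹
zinc: f(T) = +0.038·(T−10) [T≤10 °C] = -0.6688
  SO₂ term: 0.0129·136.5^0.44·exp(0.046·80-0.6688) = 2.279
  Sd branch = 0.0175·Sd^0.57·e^(0.008·RH+0.085·T) = 0.2676 μm/a
  sum: 2.279 + 0.2676 → r_corr = 2.547 μm/a
  mass loss = 2.547 μm/a × 7.14 g/cm³ = 18.18 g·m⁻²·a⁻¹
Ordering by g·m⁻²·a⁻¹: zinc (18.2) > copper (6.2)

zinc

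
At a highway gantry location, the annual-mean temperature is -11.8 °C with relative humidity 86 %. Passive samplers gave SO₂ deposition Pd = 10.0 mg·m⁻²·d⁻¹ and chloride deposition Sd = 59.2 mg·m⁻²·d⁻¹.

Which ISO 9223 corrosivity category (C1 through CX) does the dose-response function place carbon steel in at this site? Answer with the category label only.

carbon steel: f(T) = +0.150·(T−10) [T≤10 °C] = -3.2700
  sulphur-dioxide contribution → 1.244 μm/a
  chloride contribution → 13.65 μm/a
  total first-year rate 14.89 μm/a
14.9 μm/a falls in (1.3, 25] for carbon steel → category C2

C2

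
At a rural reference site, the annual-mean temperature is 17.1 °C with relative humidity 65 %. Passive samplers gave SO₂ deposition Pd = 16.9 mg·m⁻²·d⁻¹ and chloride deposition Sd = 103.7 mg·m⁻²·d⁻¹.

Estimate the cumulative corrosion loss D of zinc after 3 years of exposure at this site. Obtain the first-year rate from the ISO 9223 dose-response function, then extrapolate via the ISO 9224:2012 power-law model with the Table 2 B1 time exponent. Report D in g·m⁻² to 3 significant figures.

D(3) = 40.3 g·m⁻²

zinc: f(T) = -0.071·(T−10) [T>10 °C] = -0.5041
  sulphur-dioxide contribution → 0.5376 μm/a
  chloride contribution → 1.775 μm/a
  total first-year rate 2.312 μm/a
Power-law: D(3) = r_corr · 3^0.813
  D(3) = 2.312 × 3^0.813 = 2.312 × 2.443 = 5.649 μm
  Mass loss = 5.649 μm × 7.14 g/cm³ = 40.33 g·m⁻²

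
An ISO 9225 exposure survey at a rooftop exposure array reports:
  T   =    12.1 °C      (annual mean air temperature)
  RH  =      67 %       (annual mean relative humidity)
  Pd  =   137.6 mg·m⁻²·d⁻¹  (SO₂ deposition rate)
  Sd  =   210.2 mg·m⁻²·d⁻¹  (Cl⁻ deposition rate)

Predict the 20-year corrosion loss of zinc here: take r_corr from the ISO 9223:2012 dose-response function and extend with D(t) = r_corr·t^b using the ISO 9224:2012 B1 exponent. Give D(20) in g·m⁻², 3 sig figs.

D(20) = 316 g·m⁻²

zinc: T>10 °C ⇒ hinge -0.071·(12.1−10) = -0.1491
  sulphur-dioxide contribution → 2.115 μm/a
  chloride contribution → 1.764 μm/a
  total first-year rate 3.879 μm/a
Long-term exponent b (ISO 9224 Table 2, B1) = 0.813
  D(20) = 3.879 × 20^0.813 = 3.879 × 11.42 = 44.3 μm
  Mass loss = 44.3 μm × 7.14 g/cm³ = 316.3 g·m⁻²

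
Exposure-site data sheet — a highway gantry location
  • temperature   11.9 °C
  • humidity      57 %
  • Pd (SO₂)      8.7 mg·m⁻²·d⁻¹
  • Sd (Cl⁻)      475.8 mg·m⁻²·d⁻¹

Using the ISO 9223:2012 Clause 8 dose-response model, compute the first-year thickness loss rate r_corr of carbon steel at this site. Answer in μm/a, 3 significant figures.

r_corr = 64.6 μm/a

carbon steel: T>10 °C ⇒ hinge -0.054·(11.9−10) = -0.1026
  SO₂ term: 1.77·8.7^0.52·exp(0.02·57-0.1026) = 15.38
  Cl⁻ term: 0.102·475.8^0.62·exp(0.033·57+0.04·11.9) = 49.23
  sum: 15.38 + 49.23 → r_corr = 64.61 μm/a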